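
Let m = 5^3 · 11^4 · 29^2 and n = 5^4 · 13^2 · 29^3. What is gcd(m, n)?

105125

min exponent per shared prime: 5^3 · 29^2 = 105125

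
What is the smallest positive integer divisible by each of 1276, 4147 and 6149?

1276 = 2² · 11 · 29; 4147 = 11 · 13 · 29; 6149 = 11 · 13 · 43
lcm takes max exponent of each prime: 2² · 11 · 13 · 29 · 43 = 713284

713284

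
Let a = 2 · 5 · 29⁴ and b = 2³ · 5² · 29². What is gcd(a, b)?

min exponent per shared prime: 2 · 5 · 29² = 8410

8410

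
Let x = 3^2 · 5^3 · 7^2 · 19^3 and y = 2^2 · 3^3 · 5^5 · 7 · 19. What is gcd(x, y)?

149625

min exponent per shared prime: 3^2 · 5^3 · 7 · 19 = 149625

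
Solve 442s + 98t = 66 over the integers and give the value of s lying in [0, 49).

gcd(442, 98) = 2 (Euclid: 442 = 4·98 + 50; 98 = 1·50 + 48; 50 = 1·48 + 2; 48 = 24·2 + 0), and 2 | 66.
Extended Euclid: 442·(2) + 98·(-9) = 2. Scale by 33: s₀ = 66.
General solution s = s₀ + 49k; reducing mod 49 gives s = 17 (and t = -76).

17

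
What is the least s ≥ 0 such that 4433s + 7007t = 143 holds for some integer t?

Reduce mod 7007: 4433s ≡ 143 (mod 7007). With g = gcd(4433, 7007) = 143 dividing 143, divide through: 31s ≡ 1 (mod 49).
Since gcd(31, 49) = 1, s ≡ 1·(31)⁻¹ ≡ 19 (mod 49). Smallest non-negative: 19.

19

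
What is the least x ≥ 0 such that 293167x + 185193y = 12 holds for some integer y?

Reduce mod 185193: 293167x ≡ 12 (mod 185193). With g = gcd(293167, 185193) = 1 dividing 12, divide through: 293167x ≡ 12 (mod 185193).
Since gcd(293167, 185193) = 1, x ≡ 12·(293167)⁻¹ ≡ 103071 (mod 185193). Smallest non-negative: 103071.

103071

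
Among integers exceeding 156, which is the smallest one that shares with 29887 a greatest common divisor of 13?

gcd(a, 29887) = 13 forces 13 | a; write a = 13s. Then gcd(13s, 13·2299) = 13·gcd(s, 2299), so need gcd(s, 2299) = 1.
13s > 156 gives s ≥ 13. The least s ≥ 13 coprime to 2299 is 13, so a = 13·13 = 169.

169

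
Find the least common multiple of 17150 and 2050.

17150 = 2 · 5² · 7³; 2050 = 2 · 5² · 41
max exponents: 2 · 5² · 7³ · 41 = 703150

703150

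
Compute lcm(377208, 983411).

gcd first: 983411 = 2·377208 + 228995; 377208 = 1·228995 + 148213; 228995 = 1·148213 + 80782; 148213 = 1·80782 + 67431; 80782 = 1·67431 + 13351; 67431 = 5·13351 + 676; 13351 = 19·676 + 507; 676 = 1·507 + 169; 507 = 3·169 + 0 → gcd = 169
lcm = 377208·983411/gcd = 370950496488/169 = 2194973352

2194973352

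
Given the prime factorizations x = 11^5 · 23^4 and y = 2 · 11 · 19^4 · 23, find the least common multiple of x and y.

max exponent per prime: 2 · 11^5 · 19^4 · 23^4 = 11746789039656022

11746789039656022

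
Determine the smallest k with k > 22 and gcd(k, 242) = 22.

242 = 22·11. Any k with gcd(k, 242) = 22 is a multiple of 22, say 22s, with s coprime to 11.
Need s > 22/22, so s ≥ 2. First s ≥ 2 with gcd(s, 11) = 1 is s = 2. Thus k = 22·2 = 44.

44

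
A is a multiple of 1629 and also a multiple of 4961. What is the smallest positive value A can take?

8081469

1629 = 3² · 181; 4961 = 11² · 41
max exponents: 3² · 11² · 41 · 181 = 8081469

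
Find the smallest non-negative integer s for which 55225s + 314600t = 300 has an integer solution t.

gcd(55225, 314600) = 25 (Euclid: 314600 = 5·55225 + 38475; 55225 = 1·38475 + 16750; 38475 = 2·16750 + 4975; 16750 = 3·4975 + 1825; 4975 = 2·1825 + 1325; 1825 = 1·1325 + 500; 1325 = 2·500 + 325; 500 = 1·325 + 175; 325 = 1·175 + 150; 175 = 1·150 + 25; 150 = 6·25 + 0), and 25 | 300.
Extended Euclid: 55225·(1897) + 314600·(-333) = 25. Scale by 12: s₀ = 22764.
General solution s = s₀ + 12584k; reducing mod 12584 gives s = 10180 (and t = -1787).

10180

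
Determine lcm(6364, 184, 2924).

lcm(6364, 184) = 6364·184/gcd = 1170976/4 = 292744
lcm(292744, 2924) = 292744·2924/gcd = 855983456/172 = 4976648

4976648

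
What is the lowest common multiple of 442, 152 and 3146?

442 = 2 · 13 · 17; 152 = 2³ · 19; 3146 = 2 · 11² · 13
lcm takes max exponent of each prime: 2³ · 11² · 13 · 17 · 19 = 4064632

4064632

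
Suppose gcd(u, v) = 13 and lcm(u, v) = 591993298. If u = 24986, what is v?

u·v = gcd·lcm = 13·591993298 = 7695912874, so v = 7695912874/24986 = 308009.

308009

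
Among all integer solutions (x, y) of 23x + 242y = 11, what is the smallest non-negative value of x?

Euclid: 242 = 10·23 + 12; 23 = 1·12 + 11; 12 = 1·11 + 1; 11 = 11·1 + 0 → gcd = 1; 11 = 1·11.
Back-substitution yields 23·(-21) + 242·(2) = 1, so one solution is x = -21·11 = -231, y = 2·11 = 22.
Solutions in x differ by 242/1 = 242; the one in [0, 242) is -231 mod 242 = 11.

11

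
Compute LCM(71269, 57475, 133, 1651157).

71269 = 11² · 19 · 31; 57475 = 5² · 11² · 19; 133 = 7 · 19; 1651157 = 19 · 43² · 47
lcm takes max exponent of each prime: 5² · 7 · 11² · 19 · 31 · 43² · 47 = 1083860733725

1083860733725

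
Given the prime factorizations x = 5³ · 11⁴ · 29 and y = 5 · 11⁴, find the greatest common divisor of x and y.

73205

min exponent per shared prime: 5 · 11⁴ = 73205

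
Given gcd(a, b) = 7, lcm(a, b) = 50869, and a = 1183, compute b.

301

a·b = gcd·lcm = 7·50869 = 356083, so b = 356083/1183 = 301.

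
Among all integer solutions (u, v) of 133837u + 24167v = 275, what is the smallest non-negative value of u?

1158

Euclid: 133837 = 5·24167 + 13002; 24167 = 1·13002 + 11165; 13002 = 1·11165 + 1837; 11165 = 6·1837 + 143; 1837 = 12·143 + 121; 143 = 1·121 + 22; 121 = 5·22 + 11; 22 = 2·11 + 0 → gcd = 11; 275 = 11·25.
Back-substitution yields 133837·(1013) + 24167·(-5610) = 11, so one solution is u = 1013·25 = 25325, v = -5610·25 = -140250.
Solutions in u differ by 24167/11 = 2197; the one in [0, 2197) is 25325 mod 2197 = 1158.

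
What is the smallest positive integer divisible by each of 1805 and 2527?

gcd first: 2527 = 1·1805 + 722; 1805 = 2·722 + 361; 722 = 2·361 + 0 → gcd = 361
lcm = 1805·2527/gcd = 4561235/361 = 12635

12635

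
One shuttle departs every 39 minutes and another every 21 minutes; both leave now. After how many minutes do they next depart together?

gcd first: 39 = 1·21 + 18; 21 = 1·18 + 3; 18 = 6·3 + 0 → gcd = 3
lcm = 39·21/gcd = 819/3 = 273

273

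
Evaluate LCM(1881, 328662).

gcd first: 328662 = 174·1881 + 1368; 1881 = 1·1368 + 513; 1368 = 2·513 + 342; 513 = 1·342 + 171; 342 = 2·171 + 0 → gcd = 171
lcm = 1881·328662/gcd = 618213222/171 = 3615282

3615282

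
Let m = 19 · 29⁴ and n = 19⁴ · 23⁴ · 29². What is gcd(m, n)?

15979

min exponent per shared prime: 19 · 29² = 15979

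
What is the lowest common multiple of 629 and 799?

29563

629 = 17 · 37; 799 = 17 · 47
max exponents: 17 · 37 · 47 = 29563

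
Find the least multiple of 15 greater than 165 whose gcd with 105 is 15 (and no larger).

180

Multiples of 15 above 165: 15·12, 15·13, … . Need the cofactor coprime to 105/15 = 7.
Checking s = 12, 13, … the first with gcd(s, 7) = 1 is s = 12, giving 180.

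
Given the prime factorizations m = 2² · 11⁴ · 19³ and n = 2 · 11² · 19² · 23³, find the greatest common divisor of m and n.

min exponent per shared prime: 2 · 11² · 19² = 87362

87362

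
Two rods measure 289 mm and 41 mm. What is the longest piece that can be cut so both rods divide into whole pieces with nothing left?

1

289 = 17²
41 = 41
Common: 1 = 1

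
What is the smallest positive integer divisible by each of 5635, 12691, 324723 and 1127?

lcm(5635, 12691) = 5635·12691/gcd = 71513785/49 = 1459465
lcm(1459465, 324723) = 1459465·324723/gcd = 473921853195/49 = 9671874555
lcm(9671874555, 1127) = 9671874555·1127/gcd = 10900202623485/1127 = 9671874555

9671874555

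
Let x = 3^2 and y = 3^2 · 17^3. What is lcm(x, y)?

max exponent per prime: 3^2 · 17^3 = 44217

44217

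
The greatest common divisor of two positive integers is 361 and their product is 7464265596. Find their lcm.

20676636

For any two positive integers, gcd × lcm equals their product. Hence lcm = 7464265596 / 361 = 20676636.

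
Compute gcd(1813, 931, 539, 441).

gcd(1813, 931): 1813 = 1·931 + 882; 931 = 1·882 + 49; 882 = 18·49 + 0 → 49
gcd(49, 539): 539 = 11·49 + 0 → 49
gcd(49, 441): 441 = 9·49 + 0 → 49

49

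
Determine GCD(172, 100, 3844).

4

172 = 2² · 43; 100 = 2² · 5²; 3844 = 2² · 31²
gcd takes min exponent of each prime: 2² = 4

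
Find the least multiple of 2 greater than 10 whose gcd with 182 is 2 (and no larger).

12

gcd(m, 182) = 2 forces 2 | m; write m = 2s. Then gcd(2s, 2·91) = 2·gcd(s, 91), so need gcd(s, 91) = 1.
2s > 10 gives s ≥ 6. The least s ≥ 6 coprime to 91 is 6, so m = 2·6 = 12.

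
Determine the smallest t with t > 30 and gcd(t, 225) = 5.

35

225 = 5·45. Any t with gcd(t, 225) = 5 is a multiple of 5, say 5s, with s coprime to 45.
Need s > 30/5, so s ≥ 7. First s ≥ 7 with gcd(s, 45) = 1 is s = 7. Thus t = 5·7 = 35.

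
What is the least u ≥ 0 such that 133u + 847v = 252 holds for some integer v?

21

Euclid: 847 = 6·133 + 49; 133 = 2·49 + 35; 49 = 1·35 + 14; 35 = 2·14 + 7; 14 = 2·7 + 0 → gcd = 7; 252 = 7·36.
Back-substitution yields 133·(51) + 847·(-8) = 7, so one solution is u = 51·36 = 1836, v = -8·36 = -288.
Solutions in u differ by 847/7 = 121; the one in [0, 121) is 1836 mod 121 = 21.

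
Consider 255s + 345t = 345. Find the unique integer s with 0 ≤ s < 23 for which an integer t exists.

0

Euclid: 345 = 1·255 + 90; 255 = 2·90 + 75; 90 = 1·75 + 15; 75 = 5·15 + 0 → gcd = 15; 345 = 15·23.
Back-substitution yields 255·(-4) + 345·(3) = 15, so one solution is s = -4·23 = -92, t = 3·23 = 69.
Solutions in s differ by 345/15 = 23; the one in [0, 23) is -92 mod 23 = 0.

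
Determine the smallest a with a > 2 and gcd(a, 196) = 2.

6

196 = 2·98. Any a with gcd(a, 196) = 2 is a multiple of 2, say 2s, with s coprime to 98.
Need s > 2/2, so s ≥ 2. First s ≥ 2 with gcd(s, 98) = 1 is s = 3. Thus a = 2·3 = 6.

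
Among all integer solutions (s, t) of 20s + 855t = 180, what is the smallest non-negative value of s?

Reduce mod 855: 20s ≡ 180 (mod 855). With g = gcd(20, 855) = 5 dividing 180, divide through: 4s ≡ 36 (mod 171).
Since gcd(4, 171) = 1, s ≡ 36·(4)⁻¹ ≡ 9 (mod 171). Smallest non-negative: 9.

9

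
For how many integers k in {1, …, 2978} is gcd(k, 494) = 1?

494 = 2·13·19. Inclusion–exclusion on these primes:
2978 − ⌊2978/2⌋ − ⌊2978/13⌋ − ⌊2978/19⌋ + ⌊2978/26⌋ + ⌊2978/38⌋ + ⌊2978/247⌋ − ⌊2978/494⌋ = 1302

1302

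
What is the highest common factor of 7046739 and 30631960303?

Euclid: 30631960303 = 4346·7046739 + 6832609; 7046739 = 1·6832609 + 214130; 6832609 = 31·214130 + 194579; 214130 = 1·194579 + 19551; 194579 = 9·19551 + 18620; 19551 = 1·18620 + 931; 18620 = 20·931 + 0. Last nonzero remainder: 931.

931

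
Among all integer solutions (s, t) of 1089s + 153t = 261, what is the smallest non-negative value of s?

6

Reduce mod 153: 1089s ≡ 261 (mod 153). With g = gcd(1089, 153) = 9 dividing 261, divide through: 121s ≡ 29 (mod 17).
Since gcd(121, 17) = 1, s ≡ 29·(121)⁻¹ ≡ 6 (mod 17). Smallest non-negative: 6.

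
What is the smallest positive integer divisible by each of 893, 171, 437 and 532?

893 = 19 · 47; 171 = 3² · 19; 437 = 19 · 23; 532 = 2² · 7 · 19
lcm takes max exponent of each prime: 2² · 3² · 7 · 19 · 23 · 47 = 5175828

5175828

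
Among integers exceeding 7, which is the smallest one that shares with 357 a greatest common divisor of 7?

357 = 7·51. Any m with gcd(m, 357) = 7 is a multiple of 7, say 7s, with s coprime to 51.
Need s > 7/7, so s ≥ 2. First s ≥ 2 with gcd(s, 51) = 1 is s = 2. Thus m = 7·2 = 14.

14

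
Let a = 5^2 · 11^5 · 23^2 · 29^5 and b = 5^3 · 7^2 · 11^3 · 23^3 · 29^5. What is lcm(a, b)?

max exponent per prime: 5^3 · 7^2 · 11^5 · 23^3 · 29^5 = 246174472717818077125

246174472717818077125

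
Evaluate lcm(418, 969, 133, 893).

7013622

lcm(418, 969) = 418·969/gcd = 405042/19 = 21318
lcm(21318, 133) = 21318·133/gcd = 2835294/19 = 149226
lcm(149226, 893) = 149226·893/gcd = 133258818/19 = 7013622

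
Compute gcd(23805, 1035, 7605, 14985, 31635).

gcd(23805, 1035): 23805 = 23·1035 + 0 → 1035
gcd(1035, 7605): 7605 = 7·1035 + 360; 1035 = 2·360 + 315; 360 = 1·315 + 45; 315 = 7·45 + 0 → 45
gcd(45, 14985): 14985 = 333·45 + 0 → 45
gcd(45, 31635): 31635 = 703·45 + 0 → 45

45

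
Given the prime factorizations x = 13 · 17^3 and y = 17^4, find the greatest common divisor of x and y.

4913

min exponent per shared prime: 17^3 = 4913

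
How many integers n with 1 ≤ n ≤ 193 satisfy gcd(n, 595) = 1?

125

Prime factors of 595: 5, 7, 17. Count integers ≤ 193 divisible by none of them.
By inclusion–exclusion: 193 − ⌊193/5⌋ − ⌊193/7⌋ − ⌊193/17⌋ + ⌊193/35⌋ + ⌊193/85⌋ + ⌊193/119⌋ − ⌊193/595⌋ = 125.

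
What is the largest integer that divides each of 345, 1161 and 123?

3

gcd(345, 1161): 1161 = 3·345 + 126; 345 = 2·126 + 93; 126 = 1·93 + 33; 93 = 2·33 + 27; 33 = 1·27 + 6; 27 = 4·6 + 3; 6 = 2·3 + 0 → 3
gcd(3, 123): 123 = 41·3 + 0 → 3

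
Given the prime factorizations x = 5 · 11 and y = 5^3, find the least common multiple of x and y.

max exponent per prime: 5^3 · 11 = 1375

1375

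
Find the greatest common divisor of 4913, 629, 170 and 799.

4913 = 17³; 629 = 17 · 37; 170 = 2 · 5 · 17; 799 = 17 · 47
gcd takes min exponent of each prime: 17 = 17

17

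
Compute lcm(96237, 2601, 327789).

96237 = 3² · 17² · 37; 2601 = 3² · 17²; 327789 = 3² · 7 · 11² · 43
lcm takes max exponent of each prime: 3² · 7 · 11² · 17² · 37 · 43 = 3505047777

3505047777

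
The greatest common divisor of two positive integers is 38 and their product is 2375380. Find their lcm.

For any two positive integers, gcd × lcm equals their product. Hence lcm = 2375380 / 38 = 62510.

62510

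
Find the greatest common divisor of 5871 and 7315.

19

5871 = 3 · 19 · 103
7315 = 5 · 7 · 11 · 19
Common: 19 = 19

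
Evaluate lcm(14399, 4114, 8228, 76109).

2131052

14399 = 7 · 11² · 17; 4114 = 2 · 11² · 17; 8228 = 2² · 11² · 17; 76109 = 11² · 17 · 37
lcm takes max exponent of each prime: 2² · 7 · 11² · 17 · 37 = 2131052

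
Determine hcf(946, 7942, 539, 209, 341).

gcd(946, 7942): 7942 = 8·946 + 374; 946 = 2·374 + 198; 374 = 1·198 + 176; 198 = 1·176 + 22; 176 = 8·22 + 0 → 22
gcd(22, 539): 539 = 24·22 + 11; 22 = 2·11 + 0 → 11
gcd(11, 209): 209 = 19·11 + 0 → 11
gcd(11, 341): 341 = 31·11 + 0 → 11

11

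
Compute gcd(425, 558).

425 = 5² · 17
558 = 2 · 3² · 31
Common: 1 = 1

1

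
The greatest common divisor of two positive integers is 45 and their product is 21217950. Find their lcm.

Since gcd(m,n)·lcm(m,n) = mn, lcm = 21217950/45 = 471510.

471510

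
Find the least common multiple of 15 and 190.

15 = 3 · 5; 190 = 2 · 5 · 19
max exponents: 2 · 3 · 5 · 19 = 570

570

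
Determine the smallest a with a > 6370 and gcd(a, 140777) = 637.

Multiples of 637 above 6370: 637·11, 637·12, … . Need the cofactor coprime to 140777/637 = 221.
Checking s = 11, 12, … the first with gcd(s, 221) = 1 is s = 11, giving 7007.

7007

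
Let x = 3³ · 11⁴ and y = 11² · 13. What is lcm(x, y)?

5138991

max exponent per prime: 3³ · 11⁴ · 13 = 5138991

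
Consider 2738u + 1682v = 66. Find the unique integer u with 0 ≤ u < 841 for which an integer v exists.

Euclid: 2738 = 1·1682 + 1056; 1682 = 1·1056 + 626; 1056 = 1·626 + 430; 626 = 1·430 + 196; 430 = 2·196 + 38; 196 = 5·38 + 6; 38 = 6·6 + 2; 6 = 3·2 + 0 → gcd = 2; 66 = 2·33.
Back-substitution yields 2738·(266) + 1682·(-433) = 2, so one solution is u = 266·33 = 8778, v = -433·33 = -14289.
Solutions in u differ by 1682/2 = 841; the one in [0, 841) is 8778 mod 841 = 368.

368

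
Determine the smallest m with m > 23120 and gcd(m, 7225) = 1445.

24565

7225 = 1445·5. Any m with gcd(m, 7225) = 1445 is a multiple of 1445, say 1445s, with s coprime to 5.
Need s > 23120/1445, so s ≥ 17. First s ≥ 17 with gcd(s, 5) = 1 is s = 17. Thus m = 1445·17 = 24565.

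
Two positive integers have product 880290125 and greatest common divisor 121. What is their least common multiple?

7275125

Since gcd(m,n)·lcm(m,n) = mn, lcm = 880290125/121 = 7275125.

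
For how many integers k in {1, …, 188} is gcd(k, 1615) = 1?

Prime factors of 1615: 5, 17, 19. Count integers ≤ 188 divisible by none of them.
By inclusion–exclusion: 188 − ⌊188/5⌋ − ⌊188/17⌋ − ⌊188/19⌋ + ⌊188/85⌋ + ⌊188/95⌋ + ⌊188/323⌋ − ⌊188/1615⌋ = 134.

134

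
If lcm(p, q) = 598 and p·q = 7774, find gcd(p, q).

13

From gcd × lcm = pq: gcd = 7774 / 598 = 13.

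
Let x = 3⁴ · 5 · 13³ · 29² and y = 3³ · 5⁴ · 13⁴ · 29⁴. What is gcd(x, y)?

249436395

min exponent per shared prime: 3³ · 5 · 13³ · 29² = 249436395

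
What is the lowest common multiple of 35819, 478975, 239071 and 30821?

lcm(35819, 478975) = 35819·478975/gcd = 17156405525/833 = 20595925
lcm(20595925, 239071) = 20595925·239071/gcd = 4923888385675/833 = 5911030475
lcm(5911030475, 30821) = 5911030475·30821/gcd = 182183870269975/833 = 218708127575

218708127575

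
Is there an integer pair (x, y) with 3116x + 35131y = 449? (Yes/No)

By Bézout, 3116x + 35131y = 449 has integer solutions iff gcd(3116, 35131) | 449.
Euclid: 35131 = 11·3116 + 855; 3116 = 3·855 + 551; 855 = 1·551 + 304; 551 = 1·304 + 247; 304 = 1·247 + 57; 247 = 4·57 + 19; 57 = 3·19 + 0. gcd = 19; 449 mod 19 = 12. No.

No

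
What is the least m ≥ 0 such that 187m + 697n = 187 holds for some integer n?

1

Reduce mod 697: 187m ≡ 187 (mod 697). With g = gcd(187, 697) = 17 dividing 187, divide through: 11m ≡ 11 (mod 41).
Since gcd(11, 41) = 1, m ≡ 11·(11)⁻¹ ≡ 1 (mod 41). Smallest non-negative: 1.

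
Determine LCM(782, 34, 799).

36754

lcm(782, 34) = 782·34/gcd = 26588/34 = 782
lcm(782, 799) = 782·799/gcd = 624818/17 = 36754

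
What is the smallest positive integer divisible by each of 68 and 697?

68 = 2² · 17; 697 = 17 · 41
max exponents: 2² · 17 · 41 = 2788

2788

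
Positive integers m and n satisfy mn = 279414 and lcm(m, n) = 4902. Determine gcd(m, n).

57

gcd·lcm = product, so gcd = 279414/4902 = 57.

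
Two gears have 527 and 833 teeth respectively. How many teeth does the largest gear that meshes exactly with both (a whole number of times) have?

17

Euclid: 833 = 1·527 + 306; 527 = 1·306 + 221; 306 = 1·221 + 85; 221 = 2·85 + 51; 85 = 1·51 + 34; 51 = 1·34 + 17; 34 = 2·17 + 0. Last nonzero remainder: 17.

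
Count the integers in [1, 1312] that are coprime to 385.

818

Prime factors of 385: 5, 7, 11. Count integers ≤ 1312 divisible by none of them.
By inclusion–exclusion: 1312 − ⌊1312/5⌋ − ⌊1312/7⌋ − ⌊1312/11⌋ + ⌊1312/35⌋ + ⌊1312/55⌋ + ⌊1312/77⌋ − ⌊1312/385⌋ = 818.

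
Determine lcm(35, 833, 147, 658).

35 = 5 · 7; 833 = 7² · 17; 147 = 3 · 7²; 658 = 2 · 7 · 47
lcm takes max exponent of each prime: 2 · 3 · 5 · 7² · 17 · 47 = 1174530

1174530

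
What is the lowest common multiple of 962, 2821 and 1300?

962 = 2 · 13 · 37; 2821 = 7 · 13 · 31; 1300 = 2² · 5² · 13
lcm takes max exponent of each prime: 2² · 5² · 7 · 13 · 31 · 37 = 10437700

10437700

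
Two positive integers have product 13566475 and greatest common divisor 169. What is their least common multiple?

gcd·lcm = product, so lcm = 13566475/169 = 80275.

80275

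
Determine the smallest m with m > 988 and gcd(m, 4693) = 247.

1235

gcd(m, 4693) = 247 forces 247 | m; write m = 247s. Then gcd(247s, 247·19) = 247·gcd(s, 19), so need gcd(s, 19) = 1.
247s > 988 gives s ≥ 5. The least s ≥ 5 coprime to 19 is 5, so m = 247·5 = 1235.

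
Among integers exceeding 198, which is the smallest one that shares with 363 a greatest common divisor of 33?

Multiples of 33 above 198: 33·7, 33·8, … . Need the cofactor coprime to 363/33 = 11.
Checking s = 7, 8, … the first with gcd(s, 11) = 1 is s = 7, giving 231.

231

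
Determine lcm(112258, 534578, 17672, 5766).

lcm(112258, 534578) = 112258·534578/gcd = 60010657124/2 = 30005328562
lcm(30005328562, 17672) = 30005328562·17672/gcd = 530254166347664/4418 = 120021314248
lcm(120021314248, 5766) = 120021314248·5766/gcd = 692042897953968/2 = 346021448976984

346021448976984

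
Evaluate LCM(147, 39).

1911

gcd first: 147 = 3·39 + 30; 39 = 1·30 + 9; 30 = 3·9 + 3; 9 = 3·3 + 0 → gcd = 3
lcm = 147·39/gcd = 5733/3 = 1911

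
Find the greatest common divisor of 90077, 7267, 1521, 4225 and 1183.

169

90077 = 13³ · 41; 7267 = 13² · 43; 1521 = 3² · 13²; 4225 = 5² · 13²; 1183 = 7 · 13²
gcd takes min exponent of each prime: 13² = 169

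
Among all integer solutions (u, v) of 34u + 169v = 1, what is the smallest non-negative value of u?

Reduce mod 169: 34u ≡ 1 (mod 169). With g = gcd(34, 169) = 1 dividing 1, divide through: 34u ≡ 1 (mod 169).
Since gcd(34, 169) = 1, u ≡ 1·(34)⁻¹ ≡ 5 (mod 169). Smallest non-negative: 5.

5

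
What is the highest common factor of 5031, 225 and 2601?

5031 = 3² · 13 · 43; 225 = 3² · 5²; 2601 = 3² · 17²
gcd takes min exponent of each prime: 3² = 9

9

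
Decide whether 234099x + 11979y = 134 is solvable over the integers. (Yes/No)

No

By Bézout, 234099x + 11979y = 134 has integer solutions iff gcd(234099, 11979) | 134.
Euclid: 234099 = 19·11979 + 6498; 11979 = 1·6498 + 5481; 6498 = 1·5481 + 1017; 5481 = 5·1017 + 396; 1017 = 2·396 + 225; 396 = 1·225 + 171; 225 = 1·171 + 54; 171 = 3·54 + 9; 54 = 6·9 + 0. gcd = 9; 134 mod 9 = 8. No.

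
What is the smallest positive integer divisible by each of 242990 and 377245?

1666668410

242990 = 2 · 5 · 11 · 47²; 377245 = 5 · 11 · 19³
max exponents: 2 · 5 · 11 · 19³ · 47² = 1666668410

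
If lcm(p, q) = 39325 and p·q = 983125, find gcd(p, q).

From gcd × lcm = pq: gcd = 983125 / 39325 = 25.

25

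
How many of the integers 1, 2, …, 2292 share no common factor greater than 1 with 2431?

1812

Prime factors of 2431: 11, 13, 17. Count integers ≤ 2292 divisible by none of them.
By inclusion–exclusion: 2292 − ⌊2292/11⌋ − ⌊2292/13⌋ − ⌊2292/17⌋ + ⌊2292/143⌋ + ⌊2292/187⌋ + ⌊2292/221⌋ − ⌊2292/2431⌋ = 1812.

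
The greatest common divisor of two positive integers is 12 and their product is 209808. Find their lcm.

Since gcd(a,b)·lcm(a,b) = ab, lcm = 209808/12 = 17484.

17484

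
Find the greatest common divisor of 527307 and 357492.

527307 = 3 · 11 · 19 · 29²
357492 = 2² · 3 · 31³
Common: 3 = 3

3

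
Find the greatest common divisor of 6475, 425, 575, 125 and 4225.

25

gcd(6475, 425): 6475 = 15·425 + 100; 425 = 4·100 + 25; 100 = 4·25 + 0 → 25
gcd(25, 575): 575 = 23·25 + 0 → 25
gcd(25, 125): 125 = 5·25 + 0 → 25
gcd(25, 4225): 4225 = 169·25 + 0 → 25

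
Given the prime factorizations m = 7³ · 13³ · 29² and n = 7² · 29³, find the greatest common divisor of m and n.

min exponent per shared prime: 7² · 29² = 41209

41209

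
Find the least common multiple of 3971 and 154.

3971 = 11 · 19²; 154 = 2 · 7 · 11
max exponents: 2 · 7 · 11 · 19² = 55594

55594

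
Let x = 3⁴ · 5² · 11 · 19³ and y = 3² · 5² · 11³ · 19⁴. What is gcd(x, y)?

16976025

min exponent per shared prime: 3² · 5² · 11 · 19³ = 16976025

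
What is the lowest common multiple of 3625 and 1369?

4962625

3625 = 5³ · 29; 1369 = 37²
max exponents: 5³ · 29 · 37² = 4962625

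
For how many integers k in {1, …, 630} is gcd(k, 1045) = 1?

1045 = 5·11·19. Inclusion–exclusion on these primes:
630 − ⌊630/5⌋ − ⌊630/11⌋ − ⌊630/19⌋ + ⌊630/55⌋ + ⌊630/95⌋ + ⌊630/209⌋ − ⌊630/1045⌋ = 434

434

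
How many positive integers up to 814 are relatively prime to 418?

351

Prime factors of 418: 2, 11, 19. Count integers ≤ 814 divisible by none of them.
By inclusion–exclusion: 814 − ⌊814/2⌋ − ⌊814/11⌋ − ⌊814/19⌋ + ⌊814/22⌋ + ⌊814/38⌋ + ⌊814/209⌋ − ⌊814/418⌋ = 351.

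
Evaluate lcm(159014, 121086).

159014 = 2 · 43³; 121086 = 2 · 3² · 7 · 31²
max exponents: 2 · 3² · 7 · 31² · 43³ = 9627184602

9627184602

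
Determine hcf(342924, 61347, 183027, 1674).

3

342924 = 2² · 3 · 17 · 41²; 61347 = 3 · 11² · 13²; 183027 = 3 · 13² · 19²; 1674 = 2 · 3³ · 31
gcd takes min exponent of each prime: 3 = 3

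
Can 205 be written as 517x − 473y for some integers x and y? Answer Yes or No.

gcd(517, 473): 517 = 1·473 + 44; 473 = 10·44 + 33; 44 = 1·33 + 11; 33 = 3·11 + 0 → 11
11 does not divide 205, so a solution does not exist.

No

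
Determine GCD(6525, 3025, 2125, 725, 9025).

gcd(6525, 3025): 6525 = 2·3025 + 475; 3025 = 6·475 + 175; 475 = 2·175 + 125; 175 = 1·125 + 50; 125 = 2·50 + 25; 50 = 2·25 + 0 → 25
gcd(25, 2125): 2125 = 85·25 + 0 → 25
gcd(25, 725): 725 = 29·25 + 0 → 25
gcd(25, 9025): 9025 = 361·25 + 0 → 25

25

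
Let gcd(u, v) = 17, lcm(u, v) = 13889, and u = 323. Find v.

731

u·v = gcd·lcm = 17·13889 = 236113, so v = 236113/323 = 731.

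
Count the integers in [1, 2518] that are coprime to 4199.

2073

Prime factors of 4199: 13, 17, 19. Count integers ≤ 2518 divisible by none of them.
By inclusion–exclusion: 2518 − ⌊2518/13⌋ − ⌊2518/17⌋ − ⌊2518/19⌋ + ⌊2518/221⌋ + ⌊2518/247⌋ + ⌊2518/323⌋ − ⌊2518/4199⌋ = 2073.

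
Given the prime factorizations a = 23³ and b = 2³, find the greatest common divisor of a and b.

min exponent per shared prime: (none) = 1

1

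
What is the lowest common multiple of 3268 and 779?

gcd first: 3268 = 4·779 + 152; 779 = 5·152 + 19; 152 = 8·19 + 0 → gcd = 19
lcm = 3268·779/gcd = 2545772/19 = 133988

133988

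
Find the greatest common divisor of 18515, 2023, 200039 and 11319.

7

gcd(18515, 2023): 18515 = 9·2023 + 308; 2023 = 6·308 + 175; 308 = 1·175 + 133; 175 = 1·133 + 42; 133 = 3·42 + 7; 42 = 6·7 + 0 → 7
gcd(7, 200039): 200039 = 28577·7 + 0 → 7
gcd(7, 11319): 11319 = 1617·7 + 0 → 7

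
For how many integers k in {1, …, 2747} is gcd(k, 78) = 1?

845

Prime factors of 78: 2, 3, 13. Count integers ≤ 2747 divisible by none of them.
By inclusion–exclusion: 2747 − ⌊2747/2⌋ − ⌊2747/3⌋ − ⌊2747/13⌋ + ⌊2747/6⌋ + ⌊2747/26⌋ + ⌊2747/39⌋ − ⌊2747/78⌋ = 845.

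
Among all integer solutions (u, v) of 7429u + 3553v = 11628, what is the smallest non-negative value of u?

3

Euclid: 7429 = 2·3553 + 323; 3553 = 11·323 + 0 → gcd = 323; 11628 = 323·36.
Back-substitution yields 7429·(1) + 3553·(-2) = 323, so one solution is u = 1·36 = 36, v = -2·36 = -72.
Solutions in u differ by 3553/323 = 11; the one in [0, 11) is 36 mod 11 = 3.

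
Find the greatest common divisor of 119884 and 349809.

Euclid: 349809 = 2·119884 + 110041; 119884 = 1·110041 + 9843; 110041 = 11·9843 + 1768; 9843 = 5·1768 + 1003; 1768 = 1·1003 + 765; 1003 = 1·765 + 238; 765 = 3·238 + 51; 238 = 4·51 + 34; 51 = 1·34 + 17; 34 = 2·17 + 0. Last nonzero remainder: 17.

17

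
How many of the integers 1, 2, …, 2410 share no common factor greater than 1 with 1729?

1807

1729 = 7·13·19. Inclusion–exclusion on these primes:
2410 − ⌊2410/7⌋ − ⌊2410/13⌋ − ⌊2410/19⌋ + ⌊2410/91⌋ + ⌊2410/133⌋ + ⌊2410/247⌋ − ⌊2410/1729⌋ = 1807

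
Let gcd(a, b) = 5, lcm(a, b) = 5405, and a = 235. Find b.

a·b = gcd·lcm = 5·5405 = 27025, so b = 27025/235 = 115.

115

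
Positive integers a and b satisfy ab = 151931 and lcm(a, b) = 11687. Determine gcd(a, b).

gcd·lcm = product, so gcd = 151931/11687 = 13.

13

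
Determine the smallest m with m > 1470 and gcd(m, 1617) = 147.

1764

gcd(m, 1617) = 147 forces 147 | m; write m = 147s. Then gcd(147s, 147·11) = 147·gcd(s, 11), so need gcd(s, 11) = 1.
147s > 1470 gives s ≥ 11. The least s ≥ 11 coprime to 11 is 12, so m = 147·12 = 1764.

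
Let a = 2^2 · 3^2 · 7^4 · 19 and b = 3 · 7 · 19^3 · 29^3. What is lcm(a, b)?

14459372875836

max exponent per prime: 2^2 · 3^2 · 7^4 · 19^3 · 29^3 = 14459372875836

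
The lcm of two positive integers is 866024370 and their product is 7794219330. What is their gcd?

9

From gcd × lcm = mn: gcd = 7794219330 / 866024370 = 9.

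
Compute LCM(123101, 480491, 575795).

lcm(123101, 480491) = 123101·480491/gcd = 59148922591/3971 = 14895221
lcm(14895221, 575795) = 14895221·575795/gcd = 8576593775695/3971 = 2159807045

2159807045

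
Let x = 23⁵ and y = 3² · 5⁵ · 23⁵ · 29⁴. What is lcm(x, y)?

128033525063896875

max exponent per prime: 3² · 5⁵ · 23⁵ · 29⁴ = 128033525063896875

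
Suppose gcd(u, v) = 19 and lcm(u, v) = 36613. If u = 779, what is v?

Using uv = gcd(u,v)·lcm(u,v) = 19·36613 = 695647, we get v = 695647/779 = 893.

893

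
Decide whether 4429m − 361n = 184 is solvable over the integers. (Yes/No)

Yes

gcd(4429, 361): 4429 = 12·361 + 97; 361 = 3·97 + 70; 97 = 1·70 + 27; 70 = 2·27 + 16; 27 = 1·16 + 11; 16 = 1·11 + 5; 11 = 2·5 + 1; 5 = 5·1 + 0 → 1
1 divides 184, so a solution exists.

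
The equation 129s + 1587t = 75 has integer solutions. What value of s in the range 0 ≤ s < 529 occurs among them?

gcd(129, 1587) = 3 (Euclid: 1587 = 12·129 + 39; 129 = 3·39 + 12; 39 = 3·12 + 3; 12 = 4·3 + 0), and 3 | 75.
Extended Euclid: 129·(-123) + 1587·(10) = 3. Scale by 25: s₀ = -3075.
General solution s = s₀ + 529k; reducing mod 529 gives s = 99 (and t = -8).

99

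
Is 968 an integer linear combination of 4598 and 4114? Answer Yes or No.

By Bézout, 4598m − 4114n = 968 has integer solutions iff gcd(4598, 4114) | 968.
Euclid: 4598 = 1·4114 + 484; 4114 = 8·484 + 242; 484 = 2·242 + 0. gcd = 242; 968 mod 242 = 0. Yes.

Yes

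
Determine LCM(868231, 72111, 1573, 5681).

254659722406089

868231 = 7² · 13 · 29 · 47; 72111 = 3 · 13 · 43²; 1573 = 11² · 13; 5681 = 13 · 19 · 23
lcm takes max exponent of each prime: 3 · 7² · 11² · 13 · 19 · 23 · 29 · 43² · 47 = 254659722406089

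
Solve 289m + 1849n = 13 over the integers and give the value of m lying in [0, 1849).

Reduce mod 1849: 289m ≡ 13 (mod 1849). With g = gcd(289, 1849) = 1 dividing 13, divide through: 289m ≡ 13 (mod 1849).
Since gcd(289, 1849) = 1, m ≡ 13·(289)⁻¹ ≡ 755 (mod 1849). Smallest non-negative: 755.

755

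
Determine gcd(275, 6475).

Euclid: 6475 = 23·275 + 150; 275 = 1·150 + 125; 150 = 1·125 + 25; 125 = 5·25 + 0. Last nonzero remainder: 25.

25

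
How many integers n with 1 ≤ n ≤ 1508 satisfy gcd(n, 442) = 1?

655

442 = 2·13·17. Inclusion–exclusion on these primes:
1508 − ⌊1508/2⌋ − ⌊1508/13⌋ − ⌊1508/17⌋ + ⌊1508/26⌋ + ⌊1508/34⌋ + ⌊1508/221⌋ − ⌊1508/442⌋ = 655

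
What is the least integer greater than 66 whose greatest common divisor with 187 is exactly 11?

Multiples of 11 above 66: 11·7, 11·8, … . Need the cofactor coprime to 187/11 = 17.
Checking s = 7, 8, … the first with gcd(s, 17) = 1 is s = 7, giving 77.

77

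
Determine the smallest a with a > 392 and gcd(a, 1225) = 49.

441

Multiples of 49 above 392: 49·9, 49·10, … . Need the cofactor coprime to 1225/49 = 25.
Checking s = 9, 10, … the first with gcd(s, 25) = 1 is s = 9, giving 441.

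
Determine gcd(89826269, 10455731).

13

Euclid: 89826269 = 8·10455731 + 6180421; 10455731 = 1·6180421 + 4275310; 6180421 = 1·4275310 + 1905111; 4275310 = 2·1905111 + 465088; 1905111 = 4·465088 + 44759; 465088 = 10·44759 + 17498; 44759 = 2·17498 + 9763; 17498 = 1·9763 + 7735; 9763 = 1·7735 + 2028; 7735 = 3·2028 + 1651; 2028 = 1·1651 + 377; 1651 = 4·377 + 143; 377 = 2·143 + 91; 143 = 1·91 + 52; 91 = 1·52 + 39; 52 = 1·39 + 13; 39 = 3·13 + 0. Last nonzero remainder: 13.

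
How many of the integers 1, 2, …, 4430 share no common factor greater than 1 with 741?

Prime factors of 741: 3, 13, 19. Count integers ≤ 4430 divisible by none of them.
By inclusion–exclusion: 4430 − ⌊4430/3⌋ − ⌊4430/13⌋ − ⌊4430/19⌋ + ⌊4430/39⌋ + ⌊4430/57⌋ + ⌊4430/247⌋ − ⌊4430/741⌋ = 2583.

2583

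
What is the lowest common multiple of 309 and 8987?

2776983

309 = 3 · 103; 8987 = 11 · 19 · 43
max exponents: 3 · 11 · 19 · 43 · 103 = 2776983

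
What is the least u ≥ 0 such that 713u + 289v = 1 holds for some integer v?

Euclid: 713 = 2·289 + 135; 289 = 2·135 + 19; 135 = 7·19 + 2; 19 = 9·2 + 1; 2 = 2·1 + 0 → gcd = 1; 1 = 1·1.
Back-substitution yields 713·(-137) + 289·(338) = 1, so one solution is u = -137·1 = -137, v = 338·1 = 338.
Solutions in u differ by 289/1 = 289; the one in [0, 289) is -137 mod 289 = 152.

152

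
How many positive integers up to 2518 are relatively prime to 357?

1354

357 = 3·7·17. Inclusion–exclusion on these primes:
2518 − ⌊2518/3⌋ − ⌊2518/7⌋ − ⌊2518/17⌋ + ⌊2518/21⌋ + ⌊2518/51⌋ + ⌊2518/119⌋ − ⌊2518/357⌋ = 1354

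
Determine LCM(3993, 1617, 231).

195657

3993 = 3 · 11³; 1617 = 3 · 7² · 11; 231 = 3 · 7 · 11
lcm takes max exponent of each prime: 3 · 7² · 11³ = 195657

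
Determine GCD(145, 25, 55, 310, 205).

145 = 5 · 29; 25 = 5²; 55 = 5 · 11; 310 = 2 · 5 · 31; 205 = 5 · 41
gcd takes min exponent of each prime: 5 = 5

5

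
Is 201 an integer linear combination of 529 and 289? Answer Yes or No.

By Bézout, 529s + 289t = 201 has integer solutions iff gcd(529, 289) | 201.
Euclid: 529 = 1·289 + 240; 289 = 1·240 + 49; 240 = 4·49 + 44; 49 = 1·44 + 5; 44 = 8·5 + 4; 5 = 1·4 + 1; 4 = 4·1 + 0. gcd = 1; 201 mod 1 = 0. Yes.

Yes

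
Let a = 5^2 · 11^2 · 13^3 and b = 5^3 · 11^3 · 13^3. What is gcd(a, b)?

min exponent per shared prime: 5^2 · 11^2 · 13^3 = 6645925

6645925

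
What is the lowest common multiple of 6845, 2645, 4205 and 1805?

1099340739005

6845 = 5 · 37²; 2645 = 5 · 23²; 4205 = 5 · 29²; 1805 = 5 · 19²
lcm takes max exponent of each prime: 5 · 19² · 23² · 29² · 37² = 1099340739005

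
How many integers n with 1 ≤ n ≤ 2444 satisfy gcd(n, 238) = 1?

238 = 2·7·17. Inclusion–exclusion on these primes:
2444 − ⌊2444/2⌋ − ⌊2444/7⌋ − ⌊2444/17⌋ + ⌊2444/14⌋ + ⌊2444/34⌋ + ⌊2444/119⌋ − ⌊2444/238⌋ = 985

985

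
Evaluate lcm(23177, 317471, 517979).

423188843

lcm(23177, 317471) = 23177·317471/gcd = 7358025367/539 = 13651253
lcm(13651253, 517979) = 13651253·517979/gcd = 7071062377687/16709 = 423188843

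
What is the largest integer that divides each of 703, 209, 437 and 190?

gcd(703, 209): 703 = 3·209 + 76; 209 = 2·76 + 57; 76 = 1·57 + 19; 57 = 3·19 + 0 → 19
gcd(19, 437): 437 = 23·19 + 0 → 19
gcd(19, 190): 190 = 10·19 + 0 → 19

19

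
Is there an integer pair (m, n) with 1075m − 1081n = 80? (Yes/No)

gcd(1075, 1081): 1081 = 1·1075 + 6; 1075 = 179·6 + 1; 6 = 6·1 + 0 → 1
1 divides 80, so a solution exists.

Yes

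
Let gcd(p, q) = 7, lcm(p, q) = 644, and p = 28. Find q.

161

Using pq = gcd(p,q)·lcm(p,q) = 7·644 = 4508, we get q = 4508/28 = 161.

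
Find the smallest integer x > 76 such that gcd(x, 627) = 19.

95

Multiples of 19 above 76: 19·5, 19·6, … . Need the cofactor coprime to 627/19 = 33.
Checking s = 5, 6, … the first with gcd(s, 33) = 1 is s = 5, giving 95.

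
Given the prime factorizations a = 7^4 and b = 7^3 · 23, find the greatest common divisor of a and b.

343

min exponent per shared prime: 7^3 = 343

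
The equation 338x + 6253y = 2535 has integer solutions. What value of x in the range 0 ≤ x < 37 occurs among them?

26

Euclid: 6253 = 18·338 + 169; 338 = 2·169 + 0 → gcd = 169; 2535 = 169·15.
Back-substitution yields 338·(-18) + 6253·(1) = 169, so one solution is x = -18·15 = -270, y = 1·15 = 15.
Solutions in x differ by 6253/169 = 37; the one in [0, 37) is -270 mod 37 = 26.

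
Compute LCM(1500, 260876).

97828500

gcd first: 260876 = 173·1500 + 1376; 1500 = 1·1376 + 124; 1376 = 11·124 + 12; 124 = 10·12 + 4; 12 = 3·4 + 0 → gcd = 4
lcm = 1500·260876/gcd = 391314000/4 = 97828500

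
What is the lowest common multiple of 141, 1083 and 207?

3512169

lcm(141, 1083) = 141·1083/gcd = 152703/3 = 50901
lcm(50901, 207) = 50901·207/gcd = 10536507/3 = 3512169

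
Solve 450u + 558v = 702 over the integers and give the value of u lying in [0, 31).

9

gcd(450, 558) = 18 (Euclid: 558 = 1·450 + 108; 450 = 4·108 + 18; 108 = 6·18 + 0), and 18 | 702.
Extended Euclid: 450·(5) + 558·(-4) = 18. Scale by 39: u₀ = 195.
General solution u = u₀ + 31t; reducing mod 31 gives u = 9 (and v = -6).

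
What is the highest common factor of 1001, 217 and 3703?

gcd(1001, 217): 1001 = 4·217 + 133; 217 = 1·133 + 84; 133 = 1·84 + 49; 84 = 1·49 + 35; 49 = 1·35 + 14; 35 = 2·14 + 7; 14 = 2·7 + 0 → 7
gcd(7, 3703): 3703 = 529·7 + 0 → 7

7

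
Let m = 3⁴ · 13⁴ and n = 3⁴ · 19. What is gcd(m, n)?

min exponent per shared prime: 3⁴ = 81

81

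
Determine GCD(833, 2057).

833 = 7² · 17
2057 = 11² · 17
Common: 17 = 17

17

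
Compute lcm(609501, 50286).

gcd first: 609501 = 12·50286 + 6069; 50286 = 8·6069 + 1734; 6069 = 3·1734 + 867; 1734 = 2·867 + 0 → gcd = 867
lcm = 609501·50286/gcd = 30649367286/867 = 35351058

35351058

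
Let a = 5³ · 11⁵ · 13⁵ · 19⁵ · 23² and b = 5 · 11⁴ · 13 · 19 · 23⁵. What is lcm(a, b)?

119123483577983654719181375

max exponent per prime: 5³ · 11⁵ · 13⁵ · 19⁵ · 23⁵ = 119123483577983654719181375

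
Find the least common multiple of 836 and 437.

19228

836 = 2² · 11 · 19; 437 = 19 · 23
max exponents: 2² · 11 · 19 · 23 = 19228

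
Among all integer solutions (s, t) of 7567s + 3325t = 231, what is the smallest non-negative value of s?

Reduce mod 3325: 7567s ≡ 231 (mod 3325). With g = gcd(7567, 3325) = 7 dividing 231, divide through: 1081s ≡ 33 (mod 475).
Since gcd(1081, 475) = 1, s ≡ 33·(1081)⁻¹ ≡ 468 (mod 475). Smallest non-negative: 468.

468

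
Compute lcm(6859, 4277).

29335943

6859 = 19³; 4277 = 7 · 13 · 47
max exponents: 7 · 13 · 19³ · 47 = 29335943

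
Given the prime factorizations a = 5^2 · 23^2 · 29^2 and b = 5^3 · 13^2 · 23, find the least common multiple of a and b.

9398280125

max exponent per prime: 5^3 · 13^2 · 23^2 · 29^2 = 9398280125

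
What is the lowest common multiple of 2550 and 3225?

gcd first: 3225 = 1·2550 + 675; 2550 = 3·675 + 525; 675 = 1·525 + 150; 525 = 3·150 + 75; 150 = 2·75 + 0 → gcd = 75
lcm = 2550·3225/gcd = 8223750/75 = 109650

109650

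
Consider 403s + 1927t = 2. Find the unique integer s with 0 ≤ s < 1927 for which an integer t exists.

Euclid: 1927 = 4·403 + 315; 403 = 1·315 + 88; 315 = 3·88 + 51; 88 = 1·51 + 37; 51 = 1·37 + 14; 37 = 2·14 + 9; 14 = 1·9 + 5; 9 = 1·5 + 4; 5 = 1·4 + 1; 4 = 4·1 + 0 → gcd = 1; 2 = 1·2.
Back-substitution yields 403·(-416) + 1927·(87) = 1, so one solution is s = -416·2 = -832, t = 87·2 = 174.
Solutions in s differ by 1927/1 = 1927; the one in [0, 1927) is -832 mod 1927 = 1095.

1095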